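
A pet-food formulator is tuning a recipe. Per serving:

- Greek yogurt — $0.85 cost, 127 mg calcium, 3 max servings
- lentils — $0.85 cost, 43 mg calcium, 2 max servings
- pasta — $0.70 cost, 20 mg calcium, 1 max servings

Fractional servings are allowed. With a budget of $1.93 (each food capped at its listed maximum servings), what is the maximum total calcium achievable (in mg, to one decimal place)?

Calcium per dollar: Greek yogurt 149.4, lentils 50.59, pasta 28.57.
Take 2.271 servings of Greek yogurt: spends $1.93, +288.4 mg calcium (running total 288.4 mg).
Greedy by best ratio exhausts the cost allowance optimally: 288.4 mg.

288.4 mg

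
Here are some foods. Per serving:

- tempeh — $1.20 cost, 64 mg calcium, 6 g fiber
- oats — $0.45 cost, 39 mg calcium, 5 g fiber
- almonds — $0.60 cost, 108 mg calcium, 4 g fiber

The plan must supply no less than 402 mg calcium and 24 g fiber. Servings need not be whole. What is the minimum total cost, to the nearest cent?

Check every corner: each single food scaled to meet both minima, and each pair solved so both constraints bind.
tempeh only: max(402/64, 24/6) = 6.281 servings → $7.54.
oats only: max(402/39, 24/5) = 10.31 servings → $4.64.
almonds only: max(402/108, 24/4) = 6 servings → $3.60.
tempeh + oats: intersection lies outside the first quadrant.
tempeh + almonds with both tight: 2.51 servings and 2.235 servings → $4.35.
oats + almonds with both tight: 2.562 servings and 2.797 servings → $2.83.
Cheapest feasible corner: $2.83.

$2.83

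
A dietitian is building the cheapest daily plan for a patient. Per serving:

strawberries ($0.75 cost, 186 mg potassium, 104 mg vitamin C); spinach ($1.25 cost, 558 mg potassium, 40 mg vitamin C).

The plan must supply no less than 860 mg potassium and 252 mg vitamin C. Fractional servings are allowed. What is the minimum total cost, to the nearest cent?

Two binding constraints pin down two serving amounts, so the optimal mix uses at most two foods. The candidates are each food alone (scaled to the tighter of potassium/vitamin C) and each pair with both constraints tight.
strawberries only: max(860/186, 252/104) = 4.624 servings → $3.47.
spinach only: max(860/558, 252/40) = 6.3 servings → $7.88.
strawberries + spinach with both tight: 2.099 servings and 0.8414 servings → $2.63.
The minimum over all feasible corners is $2.63.

$2.63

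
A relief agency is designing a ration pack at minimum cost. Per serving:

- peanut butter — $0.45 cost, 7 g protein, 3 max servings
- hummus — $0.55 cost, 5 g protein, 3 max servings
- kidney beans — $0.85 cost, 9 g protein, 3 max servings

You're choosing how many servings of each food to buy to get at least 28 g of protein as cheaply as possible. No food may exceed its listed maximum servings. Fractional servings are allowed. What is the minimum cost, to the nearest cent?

Cost per g of protein: peanut butter $0.0643, kidney beans $0.0944, hummus $0.1100.
Take 3 servings of peanut butter: +21.0 g protein for $1.35 (total $1.35, still need 7.0 g).
Take 0.7778 servings of kidney beans: +7.0 g protein for $0.66 (total $2.01, still need 0.0 g).
Filling from the cheapest source first is optimal under one linear minimum: $2.01.

$2.01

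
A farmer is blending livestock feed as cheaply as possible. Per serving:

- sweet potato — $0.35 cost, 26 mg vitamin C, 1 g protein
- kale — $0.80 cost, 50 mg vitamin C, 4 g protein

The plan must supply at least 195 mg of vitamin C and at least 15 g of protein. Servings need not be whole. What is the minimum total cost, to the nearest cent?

$3.08

sweet potato only: max(195/26, 15/1) = 15 servings → $5.25.
kale only: max(195/50, 15/4) = 3.9 servings → $3.12.
sweet potato + kale with both tight: 0.5556 servings and 3.611 servings → $3.08.
The minimum over all feasible corners is $3.08.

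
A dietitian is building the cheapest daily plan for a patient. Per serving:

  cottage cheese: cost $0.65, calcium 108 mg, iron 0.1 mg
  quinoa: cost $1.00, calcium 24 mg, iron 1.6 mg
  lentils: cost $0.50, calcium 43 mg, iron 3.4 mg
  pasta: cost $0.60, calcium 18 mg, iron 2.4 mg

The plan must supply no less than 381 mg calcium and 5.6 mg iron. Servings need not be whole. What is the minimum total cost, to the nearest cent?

$2.67

For a min-cost LP with two ≥-constraints, a basic feasible solution has at most two positive variables.
cottage cheese only: max(381/108, 5.6/0.1) = 56 servings → $36.40.
quinoa only: max(381/24, 5.6/1.6) = 15.88 servings → $15.88.
lentils only: max(381/43, 5.6/3.4) = 8.86 servings → $4.43.
pasta only: max(381/18, 5.6/2.4) = 21.17 servings → $12.70.
cottage cheese + quinoa with both tight: 2.789 servings and 3.326 servings → $5.14.
cottage cheese + lentils with both tight: 2.906 servings and 1.562 servings → $2.67.
cottage cheese + pasta with both tight: 3.161 servings and 2.202 servings → $3.38.
quinoa + lentils: intersection lies outside the first quadrant.
quinoa + pasta with both targets exact would need a negative amount; discard.
lentils + pasta with both targets exact would need a negative amount; discard.
So the least-cost plan costs $2.67.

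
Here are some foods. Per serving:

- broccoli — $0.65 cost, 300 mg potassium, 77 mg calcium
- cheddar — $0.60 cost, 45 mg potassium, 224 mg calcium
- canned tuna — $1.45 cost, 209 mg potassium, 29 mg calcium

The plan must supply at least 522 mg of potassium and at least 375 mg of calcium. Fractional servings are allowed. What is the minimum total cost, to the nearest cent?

Two binding constraints pin down two serving amounts, so the optimal mix uses at most two foods. The candidates are each food alone (scaled to the tighter of potassium/calcium) and each pair with both constraints tight.
broccoli only: max(522/300, 375/77) = 4.87 servings → $3.17.
cheddar only: max(522/45, 375/224) = 11.6 servings → $6.96.
canned tuna only: max(522/209, 375/29) = 12.93 servings → $18.75.
broccoli + cheddar with both tight: 1.57 servings and 1.134 servings → $1.70.
broccoli + canned tuna with both targets exact would need a negative amount; discard.
cheddar + canned tuna with both tight: 1.389 servings and 2.198 servings → $4.02.
So the least-cost plan costs $1.70.

$1.70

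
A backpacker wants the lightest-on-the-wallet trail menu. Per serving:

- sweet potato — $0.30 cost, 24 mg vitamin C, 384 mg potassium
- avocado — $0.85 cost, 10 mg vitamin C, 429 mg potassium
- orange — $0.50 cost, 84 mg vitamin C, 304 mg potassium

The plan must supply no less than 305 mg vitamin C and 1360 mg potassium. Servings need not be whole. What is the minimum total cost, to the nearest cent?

$1.95

With two linear requirements the optimum uses one or two foods; enumerate the corners.
sweet potato only: max(305/24, 1360/384) = 12.71 servings → $3.81.
avocado only: max(305/10, 1360/429) = 30.5 servings → $25.93.
orange only: max(305/84, 1360/304) = 4.474 servings → $2.24.
sweet potato + avocado with both targets exact would need a negative amount; discard.
sweet potato + orange with both tight: 0.8622 servings and 3.385 servings → $1.95.
avocado + orange with both tight: 0.6522 servings and 3.553 servings → $2.33.
Cheapest feasible corner: $1.95.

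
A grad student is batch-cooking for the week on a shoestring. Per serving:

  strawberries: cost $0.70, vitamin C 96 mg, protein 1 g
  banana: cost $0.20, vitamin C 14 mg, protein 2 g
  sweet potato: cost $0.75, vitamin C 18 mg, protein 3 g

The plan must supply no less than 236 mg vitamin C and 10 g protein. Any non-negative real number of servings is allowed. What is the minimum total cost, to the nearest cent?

For a min-cost LP with two ≥-constraints, a basic feasible solution has at most two positive variables.
strawberries only: max(236/96, 10/1) = 10 servings → $7.00.
banana only: max(236/14, 10/2) = 16.86 servings → $3.37.
sweet potato only: max(236/18, 10/3) = 13.11 servings → $9.83.
strawberries + banana with both tight: 1.865 servings and 4.067 servings → $2.12.
strawberries + sweet potato with both tight: 1.956 servings and 2.681 servings → $3.38.
banana + sweet potato: the both-tight solution has a negative serving — not a feasible corner.
Cheapest feasible corner: $2.12.

$2.12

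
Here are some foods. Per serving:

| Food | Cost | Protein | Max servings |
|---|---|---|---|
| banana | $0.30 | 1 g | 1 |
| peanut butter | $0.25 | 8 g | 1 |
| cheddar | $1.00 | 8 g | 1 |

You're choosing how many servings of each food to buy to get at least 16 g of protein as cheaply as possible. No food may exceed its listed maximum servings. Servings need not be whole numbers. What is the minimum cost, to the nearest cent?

Cost per g of protein: peanut butter $0.0312, cheddar $0.1250, banana $0.3000.
Take 1 serving of peanut butter: +8.0 g protein for $0.25 (total $0.25, still need 8.0 g).
Take 1 serving of cheddar: +8.0 g protein for $1.00 (total $1.25, still need 0.0 g).
Greedy by cheapest-per-g is optimal for a single linear constraint, so the minimum cost is $1.25.

$1.25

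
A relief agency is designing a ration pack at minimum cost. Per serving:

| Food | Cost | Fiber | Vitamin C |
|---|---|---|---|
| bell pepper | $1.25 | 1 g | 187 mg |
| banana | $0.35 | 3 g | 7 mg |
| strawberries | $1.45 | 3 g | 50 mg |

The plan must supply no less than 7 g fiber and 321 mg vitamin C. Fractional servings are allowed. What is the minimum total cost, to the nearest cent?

Compare the cost at each extreme point of the feasible region.
bell pepper only: max(7/1, 321/187) = 7 servings → $8.75.
banana only: max(7/3, 321/7) = 45.86 servings → $16.05.
strawberries only: max(7/3, 321/50) = 6.42 servings → $9.31.
bell pepper + banana with both tight: 1.65 servings and 1.783 servings → $2.69.
bell pepper + strawberries with both tight: 1.2 servings and 1.933 servings → $4.30.
banana + strawberries: intersection lies outside the first quadrant.
Cheapest feasible corner: $2.69.

$2.69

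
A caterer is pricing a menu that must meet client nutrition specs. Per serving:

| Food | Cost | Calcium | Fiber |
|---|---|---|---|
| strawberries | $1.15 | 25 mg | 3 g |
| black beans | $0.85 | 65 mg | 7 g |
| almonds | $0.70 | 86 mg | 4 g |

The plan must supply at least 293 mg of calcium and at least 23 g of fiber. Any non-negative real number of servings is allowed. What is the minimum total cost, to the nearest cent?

For a min-cost LP with two ≥-constraints, a basic feasible solution has at most two positive variables.
strawberries only: max(293/25, 23/3) = 11.72 servings → $13.48.
black beans only: max(293/65, 23/7) = 4.508 servings → $3.83.
almonds only: max(293/86, 23/4) = 5.75 servings → $4.03.
strawberries + black beans with both targets exact would need a negative amount; discard.
strawberries + almonds with both tight: 5.101 servings and 1.924 servings → $7.21.
black beans + almonds with both tight: 2.357 servings and 1.626 servings → $3.14.
The minimum over all feasible corners is $3.14.

$3.14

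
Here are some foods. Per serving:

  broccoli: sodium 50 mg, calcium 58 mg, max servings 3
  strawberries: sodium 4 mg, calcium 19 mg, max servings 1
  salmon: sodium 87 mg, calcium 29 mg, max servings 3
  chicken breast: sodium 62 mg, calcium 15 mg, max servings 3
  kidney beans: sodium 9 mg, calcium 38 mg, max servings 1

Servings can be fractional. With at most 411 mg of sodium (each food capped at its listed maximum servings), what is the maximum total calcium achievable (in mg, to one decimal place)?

Calcium per mg sodium: strawberries 4.75, kidney beans 4.222, broccoli 1.16, salmon 0.3333, chicken breast 0.2419.
Take 1 serving of strawberries: uses 4 mg sodium, +19.0 mg calcium (running total 19.0 mg).
Take 1 serving of kidney beans: uses 9 mg sodium, +38.0 mg calcium (running total 57.0 mg).
Take 3 servings of broccoli: uses 150 mg sodium, +174.0 mg calcium (running total 231.0 mg).
Take 2.851 servings of salmon: uses 248 mg sodium, +82.7 mg calcium (running total 313.7 mg).
Filling greedily by calcium-per-mg sodium is optimal for one linear limit, giving 313.7 mg.

313.7 mg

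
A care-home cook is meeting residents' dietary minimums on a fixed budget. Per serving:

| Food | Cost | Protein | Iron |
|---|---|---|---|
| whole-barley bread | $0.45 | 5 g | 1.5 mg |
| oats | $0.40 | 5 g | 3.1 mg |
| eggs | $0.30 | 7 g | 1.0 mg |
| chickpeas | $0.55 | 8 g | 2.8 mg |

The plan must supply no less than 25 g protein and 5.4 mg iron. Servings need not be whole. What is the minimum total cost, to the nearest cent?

A basic optimal solution has at most two foods positive. Try each food alone and each pair with both targets met exactly.
whole-barley bread only: max(25/5, 5.4/1.5) = 5 servings → $2.25.
oats only: max(25/5, 5.4/3.1) = 5 servings → $2.00.
eggs only: max(25/7, 5.4/1.0) = 5.4 servings → $1.62.
chickpeas only: max(25/8, 5.4/2.8) = 3.125 servings → $1.72.
whole-barley bread + oats with both targets exact would need a negative amount; discard.
whole-barley bread + eggs with both tight: 2.327 servings and 1.909 servings → $1.62.
whole-barley bread + chickpeas: the both-tight solution has a negative serving — not a feasible corner.
oats + eggs with both tight: 0.7665 servings and 3.024 servings → $1.21.
oats + chickpeas: intersection lies outside the first quadrant.
eggs + chickpeas with both tight: 2.31 servings and 1.103 servings → $1.30.
The minimum over all feasible corners is $1.21.

$1.21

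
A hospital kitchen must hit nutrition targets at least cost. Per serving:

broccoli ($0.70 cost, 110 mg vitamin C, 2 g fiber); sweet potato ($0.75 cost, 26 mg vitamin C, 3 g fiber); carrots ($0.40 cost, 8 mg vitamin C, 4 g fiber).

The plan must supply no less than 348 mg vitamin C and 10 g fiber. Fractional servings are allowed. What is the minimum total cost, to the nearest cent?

$2.55

At the optimum either one food covers both requirements or two foods hit both targets exactly; no other combination can be cheaper.
broccoli only: max(348/110, 10/2) = 5 servings → $3.50.
sweet potato only: max(348/26, 10/3) = 13.38 servings → $10.04.
carrots only: max(348/8, 10/4) = 43.5 servings → $17.40.
broccoli + sweet potato with both tight: 2.82 servings and 1.453 servings → $3.06.
broccoli + carrots with both tight: 3.094 servings and 0.9528 servings → $2.55.
sweet potato + carrots with both targets exact would need a negative amount; discard.
So the least-cost plan costs $2.55.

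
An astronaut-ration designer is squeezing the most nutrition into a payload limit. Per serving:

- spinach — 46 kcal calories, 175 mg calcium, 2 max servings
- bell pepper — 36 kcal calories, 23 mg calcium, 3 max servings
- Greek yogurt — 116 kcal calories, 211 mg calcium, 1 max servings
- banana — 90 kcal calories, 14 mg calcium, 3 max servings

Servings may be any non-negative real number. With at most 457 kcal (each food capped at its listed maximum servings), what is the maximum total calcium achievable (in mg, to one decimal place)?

Calcium per kcal: spinach 3.804, Greek yogurt 1.819, bell pepper 0.6389, banana 0.1556.
Take 2 servings of spinach: uses 92 kcal, +350.0 mg calcium (running total 350.0 mg).
Take 1 serving of Greek yogurt: uses 116 kcal, +211.0 mg calcium (running total 561.0 mg).
Take 3 servings of bell pepper: uses 108 kcal, +69.0 mg calcium (running total 630.0 mg).
Take 1.567 servings of banana: uses 141 kcal, +21.9 mg calcium (running total 651.9 mg).
Greedy by best ratio exhausts the calories allowance optimally: 651.9 mg.

651.9 mg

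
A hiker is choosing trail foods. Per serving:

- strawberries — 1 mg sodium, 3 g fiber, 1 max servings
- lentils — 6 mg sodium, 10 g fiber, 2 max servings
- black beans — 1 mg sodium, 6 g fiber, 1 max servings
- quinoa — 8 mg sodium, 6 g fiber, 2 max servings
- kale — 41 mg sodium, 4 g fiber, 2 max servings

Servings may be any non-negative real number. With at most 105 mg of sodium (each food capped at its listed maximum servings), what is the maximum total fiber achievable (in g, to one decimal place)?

Fiber per mg sodium: black beans 6, strawberries 3, lentils 1.667, quinoa 0.75, kale 0.09756.
Take 1 serving of black beans: uses 1 mg sodium, +6.0 g fiber (running total 6.0 g).
Take 1 serving of strawberries: uses 1 mg sodium, +3.0 g fiber (running total 9.0 g).
Take 2 servings of lentils: uses 12 mg sodium, +20.0 g fiber (running total 29.0 g).
Take 2 servings of quinoa: uses 16 mg sodium, +12.0 g fiber (running total 41.0 g).
Take 1.829 servings of kale: uses 75 mg sodium, +7.3 g fiber (running total 48.3 g).
Greedy by best ratio exhausts the sodium allowance optimally: 48.3 g.

48.3 g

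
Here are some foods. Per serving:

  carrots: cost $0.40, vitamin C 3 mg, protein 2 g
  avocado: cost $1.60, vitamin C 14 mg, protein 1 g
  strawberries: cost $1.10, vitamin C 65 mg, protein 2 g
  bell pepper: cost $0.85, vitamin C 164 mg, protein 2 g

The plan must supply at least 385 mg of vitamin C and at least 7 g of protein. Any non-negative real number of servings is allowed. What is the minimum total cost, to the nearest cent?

$2.45

Compare the cost at each extreme point of the feasible region.
carrots only: max(385/3, 7/2) = 128.3 servings → $51.33.
avocado only: max(385/14, 7/1) = 27.5 servings → $44.00.
strawberries only: max(385/65, 7/2) = 5.923 servings → $6.52.
bell pepper only: max(385/164, 7/2) = 3.5 servings → $2.98.
carrots + avocado with both targets exact would need a negative amount; discard.
carrots + strawberries: intersection lies outside the first quadrant.
carrots + bell pepper with both tight: 1.174 servings and 2.326 servings → $2.45.
avocado + strawberries: intersection lies outside the first quadrant.
avocado + bell pepper with both tight: 2.779 servings and 2.11 servings → $6.24.
strawberries + bell pepper with both tight: 1.909 servings and 1.591 servings → $3.45.
So the least-cost plan costs $2.45.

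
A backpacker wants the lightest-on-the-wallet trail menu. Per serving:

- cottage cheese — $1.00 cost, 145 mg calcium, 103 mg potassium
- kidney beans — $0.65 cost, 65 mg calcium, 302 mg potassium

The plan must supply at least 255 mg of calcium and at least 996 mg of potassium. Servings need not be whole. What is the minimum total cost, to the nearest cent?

With two linear requirements the optimum uses one or two foods; enumerate the corners.
cottage cheese only: max(255/145, 996/103) = 9.67 servings → $9.67.
kidney beans only: max(255/65, 996/302) = 3.923 servings → $2.55.
cottage cheese + kidney beans with both tight: 0.3308 servings and 3.185 servings → $2.40.
So the least-cost plan costs $2.40.

$2.40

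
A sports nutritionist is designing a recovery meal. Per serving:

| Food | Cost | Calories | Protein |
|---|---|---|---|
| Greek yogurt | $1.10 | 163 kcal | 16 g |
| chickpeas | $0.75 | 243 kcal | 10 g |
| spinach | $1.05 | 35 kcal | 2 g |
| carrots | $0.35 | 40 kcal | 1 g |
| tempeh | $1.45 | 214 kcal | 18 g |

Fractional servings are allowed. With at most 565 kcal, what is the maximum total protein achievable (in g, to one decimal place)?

55.5 g

Protein per kcal: Greek yogurt 0.09816, tempeh 0.08411, spinach 0.05714, chickpeas 0.04115, carrots 0.025.
With no serving limits, spend the whole calories allowance on Greek yogurt: 565 kcal / 163 kcal × 16 g = 55.5 g.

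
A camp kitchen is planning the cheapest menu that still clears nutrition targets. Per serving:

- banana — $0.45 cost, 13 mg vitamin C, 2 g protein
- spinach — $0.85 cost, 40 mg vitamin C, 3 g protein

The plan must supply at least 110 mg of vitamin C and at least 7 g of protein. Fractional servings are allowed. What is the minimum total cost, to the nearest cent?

A basic optimal solution has at most two foods positive. Try each food alone and each pair with both targets met exactly.
banana only: max(110/13, 7/2) = 8.462 servings → $3.81.
spinach only: max(110/40, 7/3) = 2.75 servings → $2.34.
banana + spinach: the both-tight solution has a negative serving — not a feasible corner.
The minimum over all feasible corners is $2.34.

$2.34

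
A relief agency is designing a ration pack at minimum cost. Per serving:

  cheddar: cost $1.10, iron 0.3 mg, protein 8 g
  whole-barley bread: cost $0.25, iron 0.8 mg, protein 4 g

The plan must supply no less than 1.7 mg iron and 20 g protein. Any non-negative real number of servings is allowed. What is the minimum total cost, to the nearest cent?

cheddar only: max(1.7/0.3, 20/8) = 5.667 servings → $6.23.
whole-barley bread only: max(1.7/0.8, 20/4) = 5 servings → $1.25.
cheddar + whole-barley bread with both tight: 1.769 servings and 1.462 servings → $2.31.
The minimum over all feasible corners is $1.25.

$1.25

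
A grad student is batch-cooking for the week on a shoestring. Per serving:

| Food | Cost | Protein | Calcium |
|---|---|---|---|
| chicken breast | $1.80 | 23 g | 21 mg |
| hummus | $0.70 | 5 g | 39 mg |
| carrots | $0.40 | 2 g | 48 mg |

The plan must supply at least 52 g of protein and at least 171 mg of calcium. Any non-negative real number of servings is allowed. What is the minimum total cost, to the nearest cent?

$4.72

A basic optimal solution has at most two foods positive. Try each food alone and each pair with both targets met exactly.
chicken breast only: max(52/23, 171/21) = 8.143 servings → $14.66.
hummus only: max(52/5, 171/39) = 10.4 servings → $7.28.
carrots only: max(52/2, 171/48) = 26 servings → $10.40.
chicken breast + hummus with both tight: 1.481 servings and 3.587 servings → $5.18.
chicken breast + carrots with both tight: 2.028 servings and 2.675 servings → $4.72.
hummus + carrots: intersection lies outside the first quadrant.
The minimum over all feasible corners is $4.72.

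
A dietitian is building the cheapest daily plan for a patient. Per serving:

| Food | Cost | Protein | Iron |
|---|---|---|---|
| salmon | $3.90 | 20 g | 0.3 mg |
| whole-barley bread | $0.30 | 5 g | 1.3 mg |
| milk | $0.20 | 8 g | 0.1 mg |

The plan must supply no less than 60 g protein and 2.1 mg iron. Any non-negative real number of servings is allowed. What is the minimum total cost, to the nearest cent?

$1.69

With two linear requirements the optimum uses one or two foods; enumerate the corners.
salmon only: max(60/20, 2.1/0.3) = 7 servings → $27.30.
whole-barley bread only: max(60/5, 2.1/1.3) = 12 servings → $3.60.
milk only: max(60/8, 2.1/0.1) = 21 servings → $4.20.
salmon + whole-barley bread with both tight: 2.755 servings and 0.9796 servings → $11.04.
salmon + milk: intersection lies outside the first quadrant.
whole-barley bread + milk with both tight: 1.091 servings and 6.818 servings → $1.69.
Cheapest feasible corner: $1.69.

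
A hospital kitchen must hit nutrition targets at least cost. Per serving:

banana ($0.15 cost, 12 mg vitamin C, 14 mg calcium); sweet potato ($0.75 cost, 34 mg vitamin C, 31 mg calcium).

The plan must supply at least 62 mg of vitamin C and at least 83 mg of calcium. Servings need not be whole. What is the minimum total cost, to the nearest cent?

banana only: max(62/12, 83/14) = 5.929 servings → $0.89.
sweet potato only: max(62/34, 83/31) = 2.677 servings → $2.01.
banana + sweet potato: the both-tight solution has a negative serving — not a feasible corner.
So the least-cost plan costs $0.89.

$0.89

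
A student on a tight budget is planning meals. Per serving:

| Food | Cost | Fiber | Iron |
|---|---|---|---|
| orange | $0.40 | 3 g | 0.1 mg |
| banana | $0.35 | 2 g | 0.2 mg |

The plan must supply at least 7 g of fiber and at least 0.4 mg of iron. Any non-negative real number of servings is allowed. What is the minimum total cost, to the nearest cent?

Compare the cost at each extreme point of the feasible region.
orange only: max(7/3, 0.4/0.1) = 4 servings → $1.60.
banana only: max(7/2, 0.4/0.2) = 3.5 servings → $1.23.
orange + banana with both tight: 1.5 servings and 1.25 servings → $1.04.
So the least-cost plan costs $1.04.

$1.04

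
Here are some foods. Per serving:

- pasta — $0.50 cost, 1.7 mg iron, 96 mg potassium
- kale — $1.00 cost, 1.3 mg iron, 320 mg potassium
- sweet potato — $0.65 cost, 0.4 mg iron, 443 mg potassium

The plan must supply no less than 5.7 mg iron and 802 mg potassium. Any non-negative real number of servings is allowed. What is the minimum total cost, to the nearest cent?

$2.28

A basic optimal solution has at most two foods positive. Try each food alone and each pair with both targets met exactly.
pasta only: max(5.7/1.7, 802/96) = 8.354 servings → $4.18.
kale only: max(5.7/1.3, 802/320) = 4.385 servings → $4.38.
sweet potato only: max(5.7/0.4, 802/443) = 14.25 servings → $9.26.
pasta + kale with both tight: 1.864 servings and 1.947 servings → $2.88.
pasta + sweet potato with both tight: 3.084 servings and 1.142 servings → $2.28.
kale + sweet potato: the both-tight solution has a negative serving — not a feasible corner.
The minimum over all feasible corners is $2.28.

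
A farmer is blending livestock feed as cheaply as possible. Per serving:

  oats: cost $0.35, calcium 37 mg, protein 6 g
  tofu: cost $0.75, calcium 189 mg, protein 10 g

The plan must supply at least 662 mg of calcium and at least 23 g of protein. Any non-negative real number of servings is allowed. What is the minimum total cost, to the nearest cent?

Compare the cost at each extreme point of the feasible region.
oats only: max(662/37, 23/6) = 17.89 servings → $6.26.
tofu only: max(662/189, 23/10) = 3.503 servings → $2.63.
oats + tofu: the both-tight solution has a negative serving — not a feasible corner.
The minimum over all feasible corners is $2.63.

$2.63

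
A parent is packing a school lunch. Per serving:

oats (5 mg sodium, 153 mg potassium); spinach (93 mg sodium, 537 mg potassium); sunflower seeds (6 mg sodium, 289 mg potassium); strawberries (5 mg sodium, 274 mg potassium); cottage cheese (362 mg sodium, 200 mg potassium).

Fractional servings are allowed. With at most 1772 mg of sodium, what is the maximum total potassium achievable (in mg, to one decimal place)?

97105.6 mg

Potassium per mg sodium: strawberries 54.8, sunflower seeds 48.17, oats 30.6, spinach 5.774, cottage cheese 0.5525.
With no serving limits, spend the whole sodium allowance on strawberries: 1772 mg / 5 mg × 274 mg = 97105.6 mg.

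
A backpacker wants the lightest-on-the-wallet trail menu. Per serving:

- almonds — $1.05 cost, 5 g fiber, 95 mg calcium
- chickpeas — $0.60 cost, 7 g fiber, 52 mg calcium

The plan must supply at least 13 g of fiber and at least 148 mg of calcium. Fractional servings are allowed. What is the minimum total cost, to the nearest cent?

almonds only: max(13/5, 148/95) = 2.6 servings → $2.73.
chickpeas only: max(13/7, 148/52) = 2.846 servings → $1.71.
almonds + chickpeas with both tight: 0.8889 servings and 1.222 servings → $1.67.
Cheapest feasible corner: $1.67.

$1.67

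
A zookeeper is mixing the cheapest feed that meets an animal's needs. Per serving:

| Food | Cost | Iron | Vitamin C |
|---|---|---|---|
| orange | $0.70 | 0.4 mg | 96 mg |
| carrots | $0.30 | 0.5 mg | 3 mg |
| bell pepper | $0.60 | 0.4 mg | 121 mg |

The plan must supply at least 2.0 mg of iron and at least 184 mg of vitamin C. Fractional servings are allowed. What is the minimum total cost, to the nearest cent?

$1.72

This is a tiny linear program; its minimum lies at a vertex of the feasible set. List the vertices and price them.
orange only: max(2.0/0.4, 184/96) = 5 servings → $3.50.
carrots only: max(2.0/0.5, 184/3) = 61.33 servings → $18.40.
bell pepper only: max(2.0/0.4, 184/121) = 5 servings → $3.00.
orange + carrots with both tight: 1.838 servings and 2.53 servings → $2.05.
orange + bell pepper: intersection lies outside the first quadrant.
carrots + bell pepper with both tight: 2.84 servings and 1.45 servings → $1.72.
Cheapest feasible corner: $1.72.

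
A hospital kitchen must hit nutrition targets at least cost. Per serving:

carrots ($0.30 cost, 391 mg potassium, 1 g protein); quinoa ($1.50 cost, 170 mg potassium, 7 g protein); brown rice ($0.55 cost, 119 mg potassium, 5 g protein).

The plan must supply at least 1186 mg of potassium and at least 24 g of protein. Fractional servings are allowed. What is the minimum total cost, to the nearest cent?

This is a tiny linear program; its minimum lies at a vertex of the feasible set. List the vertices and price them.
carrots only: max(1186/391, 24/1) = 24 servings → $7.20.
quinoa only: max(1186/170, 24/7) = 6.976 servings → $10.46.
brown rice only: max(1186/119, 24/5) = 9.966 servings → $5.48.
carrots + quinoa with both tight: 1.645 servings and 3.194 servings → $5.28.
carrots + brown rice with both tight: 1.674 servings and 4.465 servings → $2.96.
quinoa + brown rice: intersection lies outside the first quadrant.
The minimum over all feasible corners is $2.96.

$2.96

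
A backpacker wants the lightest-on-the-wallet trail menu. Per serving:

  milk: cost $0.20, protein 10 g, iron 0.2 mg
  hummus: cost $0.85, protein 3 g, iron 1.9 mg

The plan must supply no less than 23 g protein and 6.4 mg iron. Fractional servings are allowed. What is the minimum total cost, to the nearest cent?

milk only: max(23/10, 6.4/0.2) = 32 servings → $6.40.
hummus only: max(23/3, 6.4/1.9) = 7.667 servings → $6.52.
milk + hummus with both tight: 1.332 servings and 3.228 servings → $3.01.
So the least-cost plan costs $3.01.

$3.01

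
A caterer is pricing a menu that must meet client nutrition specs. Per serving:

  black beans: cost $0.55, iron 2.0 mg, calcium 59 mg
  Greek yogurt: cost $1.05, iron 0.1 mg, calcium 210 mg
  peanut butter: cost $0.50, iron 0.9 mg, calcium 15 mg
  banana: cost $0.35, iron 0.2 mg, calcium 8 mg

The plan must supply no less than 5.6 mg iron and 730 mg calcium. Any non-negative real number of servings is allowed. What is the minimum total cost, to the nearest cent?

$4.33

Two binding constraints pin down two serving amounts, so the optimal mix uses at most two foods. The candidates are each food alone (scaled to the tighter of iron/calcium) and each pair with both constraints tight.
black beans only: max(5.6/2.0, 730/59) = 12.37 servings → $6.81.
Greek yogurt only: max(5.6/0.1, 730/210) = 56 servings → $58.80.
peanut butter only: max(5.6/0.9, 730/15) = 48.67 servings → $24.33.
banana only: max(5.6/0.2, 730/8) = 91.25 servings → $31.94.
black beans + Greek yogurt with both tight: 2.664 servings and 2.728 servings → $4.33.
black beans + peanut butter: intersection lies outside the first quadrant.
black beans + banana: intersection lies outside the first quadrant.
Greek yogurt + peanut butter with both tight: 3.056 servings and 5.883 servings → $6.15.
Greek yogurt + banana with both tight: 2.456 servings and 26.77 servings → $11.95.
peanut butter + banana: the both-tight solution has a negative serving — not a feasible corner.
So the least-cost plan costs $4.33.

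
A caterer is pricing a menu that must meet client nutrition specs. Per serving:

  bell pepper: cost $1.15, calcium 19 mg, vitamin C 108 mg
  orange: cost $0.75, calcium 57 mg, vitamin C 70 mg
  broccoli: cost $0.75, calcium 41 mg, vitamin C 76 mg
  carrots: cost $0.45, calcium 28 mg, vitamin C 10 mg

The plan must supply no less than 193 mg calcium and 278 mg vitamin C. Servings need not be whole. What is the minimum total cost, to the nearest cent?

For a min-cost LP with two ≥-constraints, a basic feasible solution has at most two positive variables.
bell pepper only: max(193/19, 278/108) = 10.16 servings → $11.68.
orange only: max(193/57, 278/70) = 3.971 servings → $2.98.
broccoli only: max(193/41, 278/76) = 4.707 servings → $3.53.
carrots only: max(193/28, 278/10) = 27.8 servings → $12.51.
bell pepper + orange with both tight: 0.484 servings and 3.225 servings → $2.98.
bell pepper + broccoli: the both-tight solution has a negative serving — not a feasible corner.
bell pepper + carrots with both tight: 2.066 servings and 5.491 servings → $4.85.
orange + broccoli with both tight: 2.237 servings and 1.598 servings → $2.88.
orange + carrots: the both-tight solution has a negative serving — not a feasible corner.
broccoli + carrots with both tight: 3.407 servings and 1.903 servings → $3.41.
Cheapest feasible corner: $2.88.

$2.88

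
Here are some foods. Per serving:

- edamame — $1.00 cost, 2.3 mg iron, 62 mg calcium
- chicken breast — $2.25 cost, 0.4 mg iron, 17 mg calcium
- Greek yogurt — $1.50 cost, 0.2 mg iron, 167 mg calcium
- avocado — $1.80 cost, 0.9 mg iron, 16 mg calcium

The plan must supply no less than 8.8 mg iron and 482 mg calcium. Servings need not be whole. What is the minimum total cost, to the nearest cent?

Compare the cost at each extreme point of the feasible region.
edamame only: max(8.8/2.3, 482/62) = 7.774 servings → $7.77.
chicken breast only: max(8.8/0.4, 482/17) = 28.35 servings → $63.79.
Greek yogurt only: max(8.8/0.2, 482/167) = 44 servings → $66.00.
avocado only: max(8.8/0.9, 482/16) = 30.12 servings → $54.23.
edamame + chicken breast: intersection lies outside the first quadrant.
edamame + Greek yogurt with both tight: 3.694 servings and 1.515 servings → $5.97.
edamame + avocado with both targets exact would need a negative amount; discard.
chicken breast + Greek yogurt with both tight: 21.66 servings and 0.6814 servings → $49.76.
chicken breast + avocado: intersection lies outside the first quadrant.
Greek yogurt + avocado with both tight: 1.992 servings and 9.335 servings → $19.79.
So the least-cost plan costs $5.97.

$5.97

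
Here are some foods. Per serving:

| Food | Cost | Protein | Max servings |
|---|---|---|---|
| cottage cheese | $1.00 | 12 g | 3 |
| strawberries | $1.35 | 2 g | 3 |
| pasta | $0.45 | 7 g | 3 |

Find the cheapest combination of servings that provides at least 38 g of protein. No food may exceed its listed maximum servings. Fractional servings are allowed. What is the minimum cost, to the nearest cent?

$2.77

Cost per g of protein: pasta $0.0643, cottage cheese $0.0833, strawberries $0.6750.
Take 3 servings of pasta: +21.0 g protein for $1.35 (total $1.35, still need 17.0 g).
Take 1.417 servings of cottage cheese: +17.0 g protein for $1.42 (total $2.77, still need 0.0 g).
Filling from the cheapest source first is optimal under one linear minimum: $2.77.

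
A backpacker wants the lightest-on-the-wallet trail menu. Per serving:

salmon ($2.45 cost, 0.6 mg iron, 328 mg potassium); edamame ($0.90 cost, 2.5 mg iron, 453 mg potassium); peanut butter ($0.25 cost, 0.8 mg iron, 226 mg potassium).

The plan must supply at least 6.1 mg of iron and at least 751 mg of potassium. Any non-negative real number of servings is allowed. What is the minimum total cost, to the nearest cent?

salmon only: max(6.1/0.6, 751/328) = 10.17 servings → $24.91.
edamame only: max(6.1/2.5, 751/453) = 2.44 servings → $2.20.
peanut butter only: max(6.1/0.8, 751/226) = 7.625 servings → $1.91.
salmon + edamame: the both-tight solution has a negative serving — not a feasible corner.
salmon + peanut butter with both targets exact would need a negative amount; discard.
edamame + peanut butter: the both-tight solution has a negative serving — not a feasible corner.
So the least-cost plan costs $1.91.

$1.91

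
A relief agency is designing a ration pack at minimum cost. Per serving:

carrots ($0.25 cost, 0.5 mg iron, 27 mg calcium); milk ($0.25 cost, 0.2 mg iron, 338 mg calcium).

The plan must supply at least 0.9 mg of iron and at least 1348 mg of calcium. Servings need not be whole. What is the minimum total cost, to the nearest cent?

$1.05

A basic optimal solution has at most two foods positive. Try each food alone and each pair with both targets met exactly.
carrots only: max(0.9/0.5, 1348/27) = 49.93 servings → $12.48.
milk only: max(0.9/0.2, 1348/338) = 4.5 servings → $1.12.
carrots + milk with both tight: 0.2115 servings and 3.971 servings → $1.05.
The minimum over all feasible corners is $1.05.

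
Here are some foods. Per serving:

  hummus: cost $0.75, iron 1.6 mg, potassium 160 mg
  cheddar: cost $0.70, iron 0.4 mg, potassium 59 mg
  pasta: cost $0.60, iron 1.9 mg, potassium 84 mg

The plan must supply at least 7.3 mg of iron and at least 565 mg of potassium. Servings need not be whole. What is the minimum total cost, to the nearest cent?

This is a tiny linear program; its minimum lies at a vertex of the feasible set. List the vertices and price them.
hummus only: max(7.3/1.6, 565/160) = 4.562 servings → $3.42.
cheddar only: max(7.3/0.4, 565/59) = 18.25 servings → $12.78.
pasta only: max(7.3/1.9, 565/84) = 6.726 servings → $4.04.
hummus + cheddar: intersection lies outside the first quadrant.
hummus + pasta with both tight: 2.714 servings and 1.557 servings → $2.97.
cheddar + pasta with both tight: 5.864 servings and 2.608 servings → $5.67.
The minimum over all feasible corners is $2.97.

$2.97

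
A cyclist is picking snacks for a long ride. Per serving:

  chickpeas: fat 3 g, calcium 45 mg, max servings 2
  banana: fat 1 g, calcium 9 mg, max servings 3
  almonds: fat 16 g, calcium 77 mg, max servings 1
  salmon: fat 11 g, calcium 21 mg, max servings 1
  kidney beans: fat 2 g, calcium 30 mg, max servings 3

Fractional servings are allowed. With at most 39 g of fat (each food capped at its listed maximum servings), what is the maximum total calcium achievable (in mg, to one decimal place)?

Calcium per g fat: chickpeas 15, kidney beans 15, banana 9, almonds 4.812, salmon 1.909.
Take 2 servings of chickpeas: uses 6 g fat, +90.0 mg calcium (running total 90.0 mg).
Take 3 servings of kidney beans: uses 6 g fat, +90.0 mg calcium (running total 180.0 mg).
Take 3 servings of banana: uses 3 g fat, +27.0 mg calcium (running total 207.0 mg).
Take 1 serving of almonds: uses 16 g fat, +77.0 mg calcium (running total 284.0 mg).
Take 0.7273 servings of salmon: uses 8 g fat, +15.3 mg calcium (running total 299.3 mg).
Filling greedily by calcium-per-g fat is optimal for one linear limit, giving 299.3 mg.

299.3 mg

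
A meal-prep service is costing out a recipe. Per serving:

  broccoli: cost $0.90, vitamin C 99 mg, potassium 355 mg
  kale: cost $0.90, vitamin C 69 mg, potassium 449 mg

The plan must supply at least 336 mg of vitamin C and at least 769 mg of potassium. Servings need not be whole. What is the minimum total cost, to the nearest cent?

$3.05

Minimising a linear cost over {vitamin C ≥ 336, potassium ≥ 769, servings ≥ 0} — the optimum is at a vertex, using one or two foods.
broccoli only: max(336/99, 769/355) = 3.394 servings → $3.05.
kale only: max(336/69, 769/449) = 4.87 servings → $4.38.
broccoli + kale with both targets exact would need a negative amount; discard.
The minimum over all feasible corners is $3.05.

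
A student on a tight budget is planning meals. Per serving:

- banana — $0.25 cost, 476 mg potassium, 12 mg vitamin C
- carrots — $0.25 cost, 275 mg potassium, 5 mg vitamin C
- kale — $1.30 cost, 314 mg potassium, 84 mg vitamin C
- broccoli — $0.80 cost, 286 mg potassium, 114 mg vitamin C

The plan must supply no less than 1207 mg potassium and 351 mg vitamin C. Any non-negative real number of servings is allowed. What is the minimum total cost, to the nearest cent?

An LP optimum is at a vertex; with two nutrient constraints at most two foods are used. Check each candidate.
banana only: max(1207/476, 351/12) = 29.25 servings → $7.31.
carrots only: max(1207/275, 351/5) = 70.2 servings → $17.55.
kale only: max(1207/314, 351/84) = 4.179 servings → $5.43.
broccoli only: max(1207/286, 351/114) = 4.22 servings → $3.38.
banana + carrots with both targets exact would need a negative amount; discard.
banana + kale: the both-tight solution has a negative serving — not a feasible corner.
banana + broccoli with both tight: 0.7321 servings and 3.002 servings → $2.58.
carrots + kale: the both-tight solution has a negative serving — not a feasible corner.
carrots + broccoli with both tight: 1.244 servings and 3.024 servings → $2.73.
kale + broccoli with both tight: 3.161 servings and 0.7497 servings → $4.71.
The minimum over all feasible corners is $2.58.

$2.58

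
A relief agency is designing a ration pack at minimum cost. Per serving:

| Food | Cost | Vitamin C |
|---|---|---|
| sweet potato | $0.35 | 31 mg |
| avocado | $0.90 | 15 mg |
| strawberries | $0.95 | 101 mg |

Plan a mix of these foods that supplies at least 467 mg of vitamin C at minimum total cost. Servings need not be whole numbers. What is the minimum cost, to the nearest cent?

$4.39

Cost per mg of vitamin C: strawberries $0.0094, sweet potato $0.0113, avocado $0.0600.
With no serving limits, use only strawberries: 467 mg / 101 mg = 4.624 servings × $0.95 = $4.39.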